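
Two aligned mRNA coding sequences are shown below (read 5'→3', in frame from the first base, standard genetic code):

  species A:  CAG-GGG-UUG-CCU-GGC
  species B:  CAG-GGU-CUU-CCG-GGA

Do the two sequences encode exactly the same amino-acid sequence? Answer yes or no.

yes

Codon 1: CAG Gln / CAG Gln — identical.
Codon 2: GGG Gly / GGU Gly — synonymous.
Codon 3: UUG Leu / CUU Leu — synonymous.
Codon 4: CCU Pro / CCG Pro — synonymous.
Codon 5: GGC Gly / GGA Gly — synonymous.
Nonsynonymous differences: 0 → same protein.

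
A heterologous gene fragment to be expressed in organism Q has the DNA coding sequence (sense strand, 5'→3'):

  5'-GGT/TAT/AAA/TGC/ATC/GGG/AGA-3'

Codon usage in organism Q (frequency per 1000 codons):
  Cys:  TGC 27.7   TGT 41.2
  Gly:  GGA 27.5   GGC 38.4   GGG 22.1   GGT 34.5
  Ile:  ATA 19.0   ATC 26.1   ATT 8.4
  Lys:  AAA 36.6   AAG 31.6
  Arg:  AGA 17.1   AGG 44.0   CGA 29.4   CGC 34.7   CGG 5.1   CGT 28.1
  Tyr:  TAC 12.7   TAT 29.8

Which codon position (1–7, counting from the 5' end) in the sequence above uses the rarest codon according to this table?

7

Codon 1 GGT (Gly): 34.5 per 1000.
Codon 2 TAT (Tyr): 29.8 per 1000.
Codon 3 AAA (Lys): 36.6 per 1000.
Codon 4 TGC (Cys): 27.7 per 1000.
Codon 5 ATC (Ile): 26.1 per 1000.
Codon 6 GGG (Gly): 22.1 per 1000.
Codon 7 AGA (Arg): 17.1 per 1000.
Lowest frequency is 17.1 at codon 7.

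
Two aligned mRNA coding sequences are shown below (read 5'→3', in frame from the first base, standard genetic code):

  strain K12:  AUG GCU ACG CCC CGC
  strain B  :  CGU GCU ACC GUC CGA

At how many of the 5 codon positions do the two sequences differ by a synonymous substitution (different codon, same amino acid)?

Codon 1: AUG Met / CGU Arg — nonsynonymous.
Codon 2: GCU Ala / GCU Ala — identical.
Codon 3: ACG Thr / ACC Thr — synonymous.
Codon 4: CCC Pro / GUC Val — nonsynonymous.
Codon 5: CGC Arg / CGA Arg — synonymous.
Synonymous differences: 2.

2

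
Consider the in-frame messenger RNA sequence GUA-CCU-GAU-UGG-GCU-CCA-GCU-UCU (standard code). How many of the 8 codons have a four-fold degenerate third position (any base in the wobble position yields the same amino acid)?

Codon 1 GUA (Val): third position 4-fold.
Codon 2 CCU (Pro): third position 4-fold.
Codon 3 GAU (Asp): third position 2-fold.
Codon 4 UGG (Trp): third position 1-fold.
Codon 5 GCU (Ala): third position 4-fold.
Codon 6 CCA (Pro): third position 4-fold.
Codon 7 GCU (Ala): third position 4-fold.
Codon 8 UCU (Ser): third position 4-fold.
Four-fold degenerate third positions: 6.

6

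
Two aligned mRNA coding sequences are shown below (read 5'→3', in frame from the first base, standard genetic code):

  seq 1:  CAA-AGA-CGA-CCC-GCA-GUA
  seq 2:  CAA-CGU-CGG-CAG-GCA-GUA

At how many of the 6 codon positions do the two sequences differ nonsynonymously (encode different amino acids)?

1

Codon 1: CAA Gln / CAA Gln — identical.
Codon 2: AGA Arg / CGU Arg — synonymous.
Codon 3: CGA Arg / CGG Arg — synonymous.
Codon 4: CCC Pro / CAG Gln — nonsynonymous.
Codon 5: GCA Ala / GCA Ala — identical.
Codon 6: GUA Val / GUA Val — identical.
Nonsynonymous differences: 1.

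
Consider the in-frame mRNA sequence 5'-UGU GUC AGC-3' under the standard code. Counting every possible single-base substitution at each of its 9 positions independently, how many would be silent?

5

Codon 1 (UGU, Cys): 1 synonymous substitution.
Codon 2 (GUC, Val): 3 synonymous substitutions.
Codon 3 (AGC, Ser): 1 synonymous substitution.
Total: 1 + 3 + 1 = 5.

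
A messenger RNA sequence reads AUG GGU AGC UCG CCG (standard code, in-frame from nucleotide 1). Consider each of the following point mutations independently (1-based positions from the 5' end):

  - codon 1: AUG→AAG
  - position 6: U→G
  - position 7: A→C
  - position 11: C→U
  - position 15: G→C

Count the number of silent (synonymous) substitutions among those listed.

Codon 1: AUG (Met) → AAG (Lys) — missense.
Codon 2: GGU (Gly) → GGG (Gly) — synonymous.
Codon 3: AGC (Ser) → CGC (Arg) — missense.
Codon 4: UCG (Ser) → UUG (Leu) — missense.
Codon 5: CCG (Pro) → CCC (Pro) — synonymous.
Synonymous: 2 of 5.

2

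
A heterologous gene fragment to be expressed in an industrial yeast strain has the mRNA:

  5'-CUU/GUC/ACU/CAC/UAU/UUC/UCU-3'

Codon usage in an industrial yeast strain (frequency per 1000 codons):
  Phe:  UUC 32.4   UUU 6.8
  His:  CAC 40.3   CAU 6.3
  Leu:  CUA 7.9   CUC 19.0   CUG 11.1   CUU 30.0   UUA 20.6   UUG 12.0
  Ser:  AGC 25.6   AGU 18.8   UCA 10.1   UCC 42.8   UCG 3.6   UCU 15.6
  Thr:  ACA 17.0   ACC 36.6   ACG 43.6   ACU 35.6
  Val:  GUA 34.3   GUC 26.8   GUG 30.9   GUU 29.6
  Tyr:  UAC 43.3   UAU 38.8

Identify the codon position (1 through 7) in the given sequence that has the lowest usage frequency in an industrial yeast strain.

Codon 1 CUU (Leu): 30.0 per 1000.
Codon 2 GUC (Val): 26.8 per 1000.
Codon 3 ACU (Thr): 35.6 per 1000.
Codon 4 CAC (His): 40.3 per 1000.
Codon 5 UAU (Tyr): 38.8 per 1000.
Codon 6 UUC (Phe): 32.4 per 1000.
Codon 7 UCU (Ser): 15.6 per 1000.
Lowest frequency is 15.6 at codon 7.

7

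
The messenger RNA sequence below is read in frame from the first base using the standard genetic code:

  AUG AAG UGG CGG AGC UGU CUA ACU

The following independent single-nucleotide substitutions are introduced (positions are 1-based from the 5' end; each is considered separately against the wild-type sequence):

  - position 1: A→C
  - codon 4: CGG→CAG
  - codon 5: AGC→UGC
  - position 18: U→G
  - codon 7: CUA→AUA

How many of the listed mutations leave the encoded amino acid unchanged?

0

Codon 1: AUG (Met) → CUG (Leu) — missense.
Codon 4: CGG (Arg) → CAG (Gln) — missense.
Codon 5: AGC (Ser) → UGC (Cys) — missense.
Codon 6: UGU (Cys) → UGG (Trp) — missense.
Codon 7: CUA (Leu) → AUA (Ile) — missense.
Synonymous: 0 of 5.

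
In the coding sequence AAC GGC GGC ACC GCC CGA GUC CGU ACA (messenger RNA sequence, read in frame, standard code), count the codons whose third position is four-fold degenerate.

8

Codon 1 AAC (Asn): third position 2-fold.
Codon 2 GGC (Gly): third position 4-fold.
Codon 3 GGC (Gly): third position 4-fold.
Codon 4 ACC (Thr): third position 4-fold.
Codon 5 GCC (Ala): third position 4-fold.
Codon 6 CGA (Arg): third position 4-fold.
Codon 7 GUC (Val): third position 4-fold.
Codon 8 CGU (Arg): third position 4-fold.
Codon 9 ACA (Thr): third position 4-fold.
Four-fold degenerate third positions: 8.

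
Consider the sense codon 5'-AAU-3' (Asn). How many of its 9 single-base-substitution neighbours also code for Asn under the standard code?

1

Position 1: none → 0 synonymous.
Position 2: none → 0 synonymous.
Position 3: AAC → 1 synonymous.
Total: 0 + 0 + 1 = 1.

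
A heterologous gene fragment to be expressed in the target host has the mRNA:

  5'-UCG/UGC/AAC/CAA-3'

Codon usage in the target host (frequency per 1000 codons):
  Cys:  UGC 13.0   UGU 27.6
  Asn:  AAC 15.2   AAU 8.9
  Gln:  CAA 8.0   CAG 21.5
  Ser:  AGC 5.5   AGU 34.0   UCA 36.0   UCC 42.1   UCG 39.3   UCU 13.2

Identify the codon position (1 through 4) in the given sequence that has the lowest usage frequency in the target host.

Codon 1 UCG (Ser): 39.3 per 1000.
Codon 2 UGC (Cys): 13.0 per 1000.
Codon 3 AAC (Asn): 15.2 per 1000.
Codon 4 CAA (Gln): 8.0 per 1000.
Lowest frequency is 8.0 at codon 4.

4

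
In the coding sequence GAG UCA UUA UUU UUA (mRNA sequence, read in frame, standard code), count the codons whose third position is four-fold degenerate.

Codon 1 GAG (Glu): third position 2-fold.
Codon 2 UCA (Ser): third position 4-fold.
Codon 3 UUA (Leu): third position 2-fold.
Codon 4 UUU (Phe): third position 2-fold.
Codon 5 UUA (Leu): third position 2-fold.
Four-fold degenerate third positions: 1.

1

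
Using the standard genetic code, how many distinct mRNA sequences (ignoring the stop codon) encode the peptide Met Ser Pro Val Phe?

Met: 1 codon.
Ser: 6 codons.
Pro: 4 codons.
Val: 4 codons.
Phe: 2 codons.
1 × 6 × 4 × 4 × 2 = 192.

192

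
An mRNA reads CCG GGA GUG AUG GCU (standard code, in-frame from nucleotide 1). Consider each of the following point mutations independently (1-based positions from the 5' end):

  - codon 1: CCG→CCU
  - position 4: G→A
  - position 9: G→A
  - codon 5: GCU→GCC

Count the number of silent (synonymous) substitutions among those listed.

3

Codon 1: CCG (Pro) → CCU (Pro) — synonymous.
Codon 2: GGA (Gly) → AGA (Arg) — missense.
Codon 3: GUG (Val) → GUA (Val) — synonymous.
Codon 5: GCU (Ala) → GCC (Ala) — synonymous.
Synonymous: 3 of 4.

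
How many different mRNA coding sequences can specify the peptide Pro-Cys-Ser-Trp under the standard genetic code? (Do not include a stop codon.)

48

Pro: 4 codons.
Cys: 2 codons.
Ser: 6 codons.
Trp: 1 codon.
4 × 2 × 6 × 1 = 48.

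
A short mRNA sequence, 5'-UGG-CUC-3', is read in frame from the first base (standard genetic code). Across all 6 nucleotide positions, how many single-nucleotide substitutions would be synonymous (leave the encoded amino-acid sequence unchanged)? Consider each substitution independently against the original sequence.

3

Codon 1 (UGG, Trp): 0 synonymous substitutions.
Codon 2 (CUC, Leu): 3 synonymous substitutions.
Total: 0 + 3 = 3.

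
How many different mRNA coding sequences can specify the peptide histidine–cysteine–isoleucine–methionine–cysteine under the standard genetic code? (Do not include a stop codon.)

His: 2 codons.
Cys: 2 codons.
Ile: 3 codons.
Met: 1 codon.
Cys: 2 codons.
2 × 2 × 3 × 1 × 2 = 24.

24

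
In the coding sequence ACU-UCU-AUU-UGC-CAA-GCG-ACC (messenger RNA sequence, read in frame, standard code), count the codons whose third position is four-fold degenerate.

Codon 1 ACU (Thr): third position 4-fold.
Codon 2 UCU (Ser): third position 4-fold.
Codon 3 AUU (Ile): third position 3-fold.
Codon 4 UGC (Cys): third position 2-fold.
Codon 5 CAA (Gln): third position 2-fold.
Codon 6 GCG (Ala): third position 4-fold.
Codon 7 ACC (Thr): third position 4-fold.
Four-fold degenerate third positions: 4.

4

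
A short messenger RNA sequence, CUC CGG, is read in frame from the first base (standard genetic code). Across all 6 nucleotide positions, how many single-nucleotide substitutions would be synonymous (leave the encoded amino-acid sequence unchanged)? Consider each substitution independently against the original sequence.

7

Codon 1 (CUC, Leu): 3 synonymous substitutions.
Codon 2 (CGG, Arg): 4 synonymous substitutions.
Total: 3 + 4 = 7.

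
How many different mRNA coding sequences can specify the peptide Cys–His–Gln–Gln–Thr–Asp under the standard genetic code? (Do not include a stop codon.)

Cys: 2 codons.
His: 2 codons.
Gln: 2 codons.
Gln: 2 codons.
Thr: 4 codons.
Asp: 2 codons.
2 × 2 × 2 × 2 × 4 × 2 = 128.

128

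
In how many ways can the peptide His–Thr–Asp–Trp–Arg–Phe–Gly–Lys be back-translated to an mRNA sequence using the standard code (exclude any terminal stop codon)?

1536

His: 2 codons.
Thr: 4 codons.
Asp: 2 codons.
Trp: 1 codon.
Arg: 6 codons.
Phe: 2 codons.
Gly: 4 codons.
Lys: 2 codons.
2 × 4 × 2 × 1 × 6 × 2 × 4 × 2 = 1536.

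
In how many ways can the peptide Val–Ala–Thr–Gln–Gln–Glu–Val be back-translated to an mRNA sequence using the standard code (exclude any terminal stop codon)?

Val: 4 codons.
Ala: 4 codons.
Thr: 4 codons.
Gln: 2 codons.
Gln: 2 codons.
Glu: 2 codons.
Val: 4 codons.
4 × 4 × 4 × 2 × 2 × 2 × 4 = 2048.

2048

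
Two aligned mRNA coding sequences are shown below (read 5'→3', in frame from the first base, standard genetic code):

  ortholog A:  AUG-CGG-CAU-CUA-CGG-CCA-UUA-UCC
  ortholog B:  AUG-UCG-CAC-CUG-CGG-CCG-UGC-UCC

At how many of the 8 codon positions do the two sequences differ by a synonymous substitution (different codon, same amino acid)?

Codon 1: AUG Met / AUG Met — identical.
Codon 2: CGG Arg / UCG Ser — nonsynonymous.
Codon 3: CAU His / CAC His — synonymous.
Codon 4: CUA Leu / CUG Leu — synonymous.
Codon 5: CGG Arg / CGG Arg — identical.
Codon 6: CCA Pro / CCG Pro — synonymous.
Codon 7: UUA Leu / UGC Cys — nonsynonymous.
Codon 8: UCC Ser / UCC Ser — identical.
Synonymous differences: 3.

3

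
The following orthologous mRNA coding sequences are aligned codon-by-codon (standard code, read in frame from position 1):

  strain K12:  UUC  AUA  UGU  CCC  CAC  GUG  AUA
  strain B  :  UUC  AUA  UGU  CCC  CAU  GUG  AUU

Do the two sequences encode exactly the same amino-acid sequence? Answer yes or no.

Codon 1: UUC Phe / UUC Phe — identical.
Codon 2: AUA Ile / AUA Ile — identical.
Codon 3: UGU Cys / UGU Cys — identical.
Codon 4: CCC Pro / CCC Pro — identical.
Codon 5: CAC His / CAU His — synonymous.
Codon 6: GUG Val / GUG Val — identical.
Codon 7: AUA Ile / AUU Ile — synonymous.
Nonsynonymous differences: 0 → same protein.

yes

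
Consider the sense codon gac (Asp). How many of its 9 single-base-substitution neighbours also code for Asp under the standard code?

1

Position 1: none → 0 synonymous.
Position 2: none → 0 synonymous.
Position 3: GAT → 1 synonymous.
Total: 0 + 0 + 1 = 1.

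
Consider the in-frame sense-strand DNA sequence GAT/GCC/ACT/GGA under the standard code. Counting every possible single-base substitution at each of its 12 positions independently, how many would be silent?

10

Codon 1 (GAT, Asp): 1 synonymous substitution.
Codon 2 (GCC, Ala): 3 synonymous substitutions.
Codon 3 (ACT, Thr): 3 synonymous substitutions.
Codon 4 (GGA, Gly): 3 synonymous substitutions.
Total: 1 + 3 + 3 + 3 = 10.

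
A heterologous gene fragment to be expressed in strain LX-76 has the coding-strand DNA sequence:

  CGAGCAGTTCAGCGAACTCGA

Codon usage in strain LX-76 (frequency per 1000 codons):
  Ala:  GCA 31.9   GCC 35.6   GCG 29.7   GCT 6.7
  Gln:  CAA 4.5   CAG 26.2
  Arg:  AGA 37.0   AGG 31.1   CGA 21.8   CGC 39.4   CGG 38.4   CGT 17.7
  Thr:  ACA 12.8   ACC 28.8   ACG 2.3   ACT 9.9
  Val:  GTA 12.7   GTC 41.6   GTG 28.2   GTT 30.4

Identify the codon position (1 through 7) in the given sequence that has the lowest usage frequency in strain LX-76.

6

Codon 1 CGA (Arg): 21.8 per 1000.
Codon 2 GCA (Ala): 31.9 per 1000.
Codon 3 GTT (Val): 30.4 per 1000.
Codon 4 CAG (Gln): 26.2 per 1000.
Codon 5 CGA (Arg): 21.8 per 1000.
Codon 6 ACT (Thr): 9.9 per 1000.
Codon 7 CGA (Arg): 21.8 per 1000.
Lowest frequency is 9.9 at codon 6.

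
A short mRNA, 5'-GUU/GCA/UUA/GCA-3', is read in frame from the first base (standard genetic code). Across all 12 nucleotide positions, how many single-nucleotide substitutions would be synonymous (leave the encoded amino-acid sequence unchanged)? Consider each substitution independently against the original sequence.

Codon 1 (GUU, Val): 3 synonymous substitutions.
Codon 2 (GCA, Ala): 3 synonymous substitutions.
Codon 3 (UUA, Leu): 2 synonymous substitutions.
Codon 4 (GCA, Ala): 3 synonymous substitutions.
Total: 3 + 3 + 2 + 3 = 11.

11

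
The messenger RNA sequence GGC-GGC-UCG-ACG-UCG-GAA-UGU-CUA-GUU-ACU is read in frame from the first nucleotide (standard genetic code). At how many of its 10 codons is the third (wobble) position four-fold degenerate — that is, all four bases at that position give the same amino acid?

Codon 1 GGC (Gly): third position 4-fold.
Codon 2 GGC (Gly): third position 4-fold.
Codon 3 UCG (Ser): third position 4-fold.
Codon 4 ACG (Thr): third position 4-fold.
Codon 5 UCG (Ser): third position 4-fold.
Codon 6 GAA (Glu): third position 2-fold.
Codon 7 UGU (Cys): third position 2-fold.
Codon 8 CUA (Leu): third position 4-fold.
Codon 9 GUU (Val): third position 4-fold.
Codon 10 ACU (Thr): third position 4-fold.
Four-fold degenerate third positions: 8.

8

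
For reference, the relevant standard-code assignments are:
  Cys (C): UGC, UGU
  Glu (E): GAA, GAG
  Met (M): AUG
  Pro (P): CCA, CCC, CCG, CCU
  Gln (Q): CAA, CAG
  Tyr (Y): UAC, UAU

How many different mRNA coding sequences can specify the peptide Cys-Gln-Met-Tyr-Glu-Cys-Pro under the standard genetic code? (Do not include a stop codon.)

Cys: 2 codons.
Gln: 2 codons.
Met: 1 codon.
Tyr: 2 codons.
Glu: 2 codons.
Cys: 2 codons.
Pro: 4 codons.
2 × 2 × 1 × 2 × 2 × 2 × 4 = 128.

128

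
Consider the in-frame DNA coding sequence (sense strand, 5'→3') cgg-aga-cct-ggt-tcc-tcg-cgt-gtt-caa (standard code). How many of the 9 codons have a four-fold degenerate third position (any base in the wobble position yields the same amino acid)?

7

Codon 1 CGG (Arg): third position 4-fold.
Codon 2 AGA (Arg): third position 2-fold.
Codon 3 CCT (Pro): third position 4-fold.
Codon 4 GGT (Gly): third position 4-fold.
Codon 5 TCC (Ser): third position 4-fold.
Codon 6 TCG (Ser): third position 4-fold.
Codon 7 CGT (Arg): third position 4-fold.
Codon 8 GTT (Val): third position 4-fold.
Codon 9 CAA (Gln): third position 2-fold.
Four-fold degenerate third positions: 7.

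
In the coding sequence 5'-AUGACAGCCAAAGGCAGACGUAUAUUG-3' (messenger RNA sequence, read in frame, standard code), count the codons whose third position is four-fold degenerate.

Codon 1 AUG (Met): third position 1-fold.
Codon 2 ACA (Thr): third position 4-fold.
Codon 3 GCC (Ala): third position 4-fold.
Codon 4 AAA (Lys): third position 2-fold.
Codon 5 GGC (Gly): third position 4-fold.
Codon 6 AGA (Arg): third position 2-fold.
Codon 7 CGU (Arg): third position 4-fold.
Codon 8 AUA (Ile): third position 3-fold.
Codon 9 UUG (Leu): third position 2-fold.
Four-fold degenerate third positions: 4.

4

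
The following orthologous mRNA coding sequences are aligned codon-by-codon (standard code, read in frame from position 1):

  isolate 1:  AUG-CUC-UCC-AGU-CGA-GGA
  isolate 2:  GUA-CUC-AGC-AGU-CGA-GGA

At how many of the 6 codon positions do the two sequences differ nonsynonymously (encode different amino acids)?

Codon 1: AUG Met / GUA Val — nonsynonymous.
Codon 2: CUC Leu / CUC Leu — identical.
Codon 3: UCC Ser / AGC Ser — synonymous.
Codon 4: AGU Ser / AGU Ser — identical.
Codon 5: CGA Arg / CGA Arg — identical.
Codon 6: GGA Gly / GGA Gly — identical.
Nonsynonymous differences: 1.

1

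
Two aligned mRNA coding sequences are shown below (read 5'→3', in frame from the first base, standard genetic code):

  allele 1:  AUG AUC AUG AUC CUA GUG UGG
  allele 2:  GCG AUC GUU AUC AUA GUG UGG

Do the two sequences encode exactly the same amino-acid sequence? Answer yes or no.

no

Codon 1: AUG Met / GCG Ala — nonsynonymous.
Codon 2: AUC Ile / AUC Ile — identical.
Codon 3: AUG Met / GUU Val — nonsynonymous.
Codon 4: AUC Ile / AUC Ile — identical.
Codon 5: CUA Leu / AUA Ile — nonsynonymous.
Codon 6: GUG Val / GUG Val — identical.
Codon 7: UGG Trp / UGG Trp — identical.
Nonsynonymous differences: 3 → different protein.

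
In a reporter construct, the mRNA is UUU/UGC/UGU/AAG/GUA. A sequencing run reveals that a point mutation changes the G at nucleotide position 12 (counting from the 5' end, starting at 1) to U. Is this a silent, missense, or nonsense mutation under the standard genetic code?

missense

Position 12 falls in codon 4: AAG → Lys.
After the substitution the codon is AAU → Asn.
Lys ≠ Asn, so this is a missense mutation.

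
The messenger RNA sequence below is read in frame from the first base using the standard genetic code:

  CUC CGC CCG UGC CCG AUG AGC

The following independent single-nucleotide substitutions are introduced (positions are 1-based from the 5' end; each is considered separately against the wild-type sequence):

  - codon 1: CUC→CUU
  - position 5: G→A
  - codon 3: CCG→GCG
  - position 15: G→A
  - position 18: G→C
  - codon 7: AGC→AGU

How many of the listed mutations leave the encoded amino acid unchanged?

3

Codon 1: CUC (Leu) → CUU (Leu) — synonymous.
Codon 2: CGC (Arg) → CAC (His) — missense.
Codon 3: CCG (Pro) → GCG (Ala) — missense.
Codon 5: CCG (Pro) → CCA (Pro) — synonymous.
Codon 6: AUG (Met) → AUC (Ile) — missense.
Codon 7: AGC (Ser) → AGU (Ser) — synonymous.
Synonymous: 3 of 6.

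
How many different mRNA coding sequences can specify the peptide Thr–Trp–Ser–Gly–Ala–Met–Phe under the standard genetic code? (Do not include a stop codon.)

768

Thr: 4 codons.
Trp: 1 codon.
Ser: 6 codons.
Gly: 4 codons.
Ala: 4 codons.
Met: 1 codon.
Phe: 2 codons.
4 × 1 × 6 × 4 × 4 × 1 × 2 = 768.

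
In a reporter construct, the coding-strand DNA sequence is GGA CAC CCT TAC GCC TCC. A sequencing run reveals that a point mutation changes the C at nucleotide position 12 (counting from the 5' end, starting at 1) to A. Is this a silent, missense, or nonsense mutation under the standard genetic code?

nonsense

Position 12 falls in codon 4: TAC → Tyr.
After the substitution the codon is TAA → Stop.
The new codon is a stop codon, so this is a nonsense mutation.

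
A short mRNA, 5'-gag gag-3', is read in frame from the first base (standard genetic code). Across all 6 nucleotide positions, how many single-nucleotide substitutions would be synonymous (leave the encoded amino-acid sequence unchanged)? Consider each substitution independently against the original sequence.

Codon 1 (GAG, Glu): 1 synonymous substitution.
Codon 2 (GAG, Glu): 1 synonymous substitution.
Total: 1 + 1 = 2.

2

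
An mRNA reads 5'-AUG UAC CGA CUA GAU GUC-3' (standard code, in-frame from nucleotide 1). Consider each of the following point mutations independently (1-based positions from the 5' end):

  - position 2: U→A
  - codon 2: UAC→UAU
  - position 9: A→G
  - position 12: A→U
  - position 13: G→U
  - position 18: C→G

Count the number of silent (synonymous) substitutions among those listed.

4

Codon 1: AUG (Met) → AAG (Lys) — missense.
Codon 2: UAC (Tyr) → UAU (Tyr) — synonymous.
Codon 3: CGA (Arg) → CGG (Arg) — synonymous.
Codon 4: CUA (Leu) → CUU (Leu) — synonymous.
Codon 5: GAU (Asp) → UAU (Tyr) — missense.
Codon 6: GUC (Val) → GUG (Val) — synonymous.
Synonymous: 4 of 6.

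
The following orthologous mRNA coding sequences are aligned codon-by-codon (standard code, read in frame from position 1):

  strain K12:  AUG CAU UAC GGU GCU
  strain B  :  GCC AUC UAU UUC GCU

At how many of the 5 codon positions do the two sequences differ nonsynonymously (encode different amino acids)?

Codon 1: AUG Met / GCC Ala — nonsynonymous.
Codon 2: CAU His / AUC Ile — nonsynonymous.
Codon 3: UAC Tyr / UAU Tyr — synonymous.
Codon 4: GGU Gly / UUC Phe — nonsynonymous.
Codon 5: GCU Ala / GCU Ala — identical.
Nonsynonymous differences: 3.

3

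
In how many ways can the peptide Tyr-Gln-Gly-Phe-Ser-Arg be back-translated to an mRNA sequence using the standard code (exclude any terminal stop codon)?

Tyr: 2 codons.
Gln: 2 codons.
Gly: 4 codons.
Phe: 2 codons.
Ser: 6 codons.
Arg: 6 codons.
2 × 2 × 4 × 2 × 6 × 6 = 1152.

1152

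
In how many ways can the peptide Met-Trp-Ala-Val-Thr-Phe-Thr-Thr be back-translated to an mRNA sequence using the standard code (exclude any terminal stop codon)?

2048

Met: 1 codon.
Trp: 1 codon.
Ala: 4 codons.
Val: 4 codons.
Thr: 4 codons.
Phe: 2 codons.
Thr: 4 codons.
Thr: 4 codons.
1 × 1 × 4 × 4 × 4 × 2 × 4 × 4 = 2048.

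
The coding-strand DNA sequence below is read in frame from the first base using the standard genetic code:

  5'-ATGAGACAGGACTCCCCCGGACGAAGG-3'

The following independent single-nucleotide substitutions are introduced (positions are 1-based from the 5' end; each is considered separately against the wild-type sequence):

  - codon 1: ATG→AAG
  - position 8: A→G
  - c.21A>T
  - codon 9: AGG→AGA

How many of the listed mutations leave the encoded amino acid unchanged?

2

Codon 1: ATG (Met) → AAG (Lys) — missense.
Codon 3: CAG (Gln) → CGG (Arg) — missense.
Codon 7: GGA (Gly) → GGT (Gly) — synonymous.
Codon 9: AGG (Arg) → AGA (Arg) — synonymous.
Synonymous: 2 of 4.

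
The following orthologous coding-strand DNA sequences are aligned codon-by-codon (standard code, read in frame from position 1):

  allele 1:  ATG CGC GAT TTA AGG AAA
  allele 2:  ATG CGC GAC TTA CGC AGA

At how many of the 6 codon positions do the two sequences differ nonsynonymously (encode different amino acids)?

Codon 1: ATG Met / ATG Met — identical.
Codon 2: CGC Arg / CGC Arg — identical.
Codon 3: GAT Asp / GAC Asp — synonymous.
Codon 4: TTA Leu / TTA Leu — identical.
Codon 5: AGG Arg / CGC Arg — synonymous.
Codon 6: AAA Lys / AGA Arg — nonsynonymous.
Nonsynonymous differences: 1.

1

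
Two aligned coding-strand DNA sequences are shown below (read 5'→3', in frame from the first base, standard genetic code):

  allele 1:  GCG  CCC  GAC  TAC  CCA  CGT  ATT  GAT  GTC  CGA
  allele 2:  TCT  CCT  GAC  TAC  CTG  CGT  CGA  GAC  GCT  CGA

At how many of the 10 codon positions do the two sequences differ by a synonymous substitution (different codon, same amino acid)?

Codon 1: GCG Ala / TCT Ser — nonsynonymous.
Codon 2: CCC Pro / CCT Pro — synonymous.
Codon 3: GAC Asp / GAC Asp — identical.
Codon 4: TAC Tyr / TAC Tyr — identical.
Codon 5: CCA Pro / CTG Leu — nonsynonymous.
Codon 6: CGT Arg / CGT Arg — identical.
Codon 7: ATT Ile / CGA Arg — nonsynonymous.
Codon 8: GAT Asp / GAC Asp — synonymous.
Codon 9: GTC Val / GCT Ala — nonsynonymous.
Codon 10: CGA Arg / CGA Arg — identical.
Synonymous differences: 2.

2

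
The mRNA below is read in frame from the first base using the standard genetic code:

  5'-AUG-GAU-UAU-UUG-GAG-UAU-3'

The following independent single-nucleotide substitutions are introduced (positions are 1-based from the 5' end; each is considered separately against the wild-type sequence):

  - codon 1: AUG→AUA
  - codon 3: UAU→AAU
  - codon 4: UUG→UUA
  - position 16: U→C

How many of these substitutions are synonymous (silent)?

Codon 1: AUG (Met) → AUA (Ile) — missense.
Codon 3: UAU (Tyr) → AAU (Asn) — missense.
Codon 4: UUG (Leu) → UUA (Leu) — synonymous.
Codon 6: UAU (Tyr) → CAU (His) — missense.
Synonymous: 1 of 4.

1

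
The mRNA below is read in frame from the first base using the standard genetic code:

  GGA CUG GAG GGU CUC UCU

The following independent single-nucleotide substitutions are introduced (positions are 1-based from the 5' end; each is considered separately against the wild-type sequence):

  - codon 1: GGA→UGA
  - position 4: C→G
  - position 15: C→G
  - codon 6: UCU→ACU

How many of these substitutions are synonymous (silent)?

Codon 1: GGA (Gly) → UGA (Stop) — nonsense.
Codon 2: CUG (Leu) → GUG (Val) — missense.
Codon 5: CUC (Leu) → CUG (Leu) — synonymous.
Codon 6: UCU (Ser) → ACU (Thr) — missense.
Synonymous: 1 of 4.

1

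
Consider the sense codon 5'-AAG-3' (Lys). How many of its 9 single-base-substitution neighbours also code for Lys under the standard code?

1

Position 1: none → 0 synonymous.
Position 2: none → 0 synonymous.
Position 3: AAA → 1 synonymous.
Total: 0 + 0 + 1 = 1.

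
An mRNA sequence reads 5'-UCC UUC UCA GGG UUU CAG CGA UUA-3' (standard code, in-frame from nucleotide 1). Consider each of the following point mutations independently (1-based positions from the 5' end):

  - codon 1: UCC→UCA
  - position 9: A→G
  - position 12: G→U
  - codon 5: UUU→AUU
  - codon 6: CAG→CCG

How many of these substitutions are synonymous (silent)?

Codon 1: UCC (Ser) → UCA (Ser) — synonymous.
Codon 3: UCA (Ser) → UCG (Ser) — synonymous.
Codon 4: GGG (Gly) → GGU (Gly) — synonymous.
Codon 5: UUU (Phe) → AUU (Ile) — missense.
Codon 6: CAG (Gln) → CCG (Pro) — missense.
Synonymous: 3 of 5.

3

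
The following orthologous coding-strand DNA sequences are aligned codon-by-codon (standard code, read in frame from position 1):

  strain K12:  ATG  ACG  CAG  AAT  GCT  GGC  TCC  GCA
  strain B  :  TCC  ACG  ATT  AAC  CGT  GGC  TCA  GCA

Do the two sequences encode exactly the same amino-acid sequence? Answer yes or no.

no

Codon 1: ATG Met / TCC Ser — nonsynonymous.
Codon 2: ACG Thr / ACG Thr — identical.
Codon 3: CAG Gln / ATT Ile — nonsynonymous.
Codon 4: AAT Asn / AAC Asn — synonymous.
Codon 5: GCT Ala / CGT Arg — nonsynonymous.
Codon 6: GGC Gly / GGC Gly — identical.
Codon 7: TCC Ser / TCA Ser — synonymous.
Codon 8: GCA Ala / GCA Ala — identical.
Nonsynonymous differences: 3 → different protein.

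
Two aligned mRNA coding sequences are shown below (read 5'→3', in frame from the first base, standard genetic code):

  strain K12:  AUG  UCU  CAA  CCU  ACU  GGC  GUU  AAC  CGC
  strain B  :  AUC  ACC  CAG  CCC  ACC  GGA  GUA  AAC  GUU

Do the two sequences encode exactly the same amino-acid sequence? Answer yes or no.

no

Codon 1: AUG Met / AUC Ile — nonsynonymous.
Codon 2: UCU Ser / ACC Thr — nonsynonymous.
Codon 3: CAA Gln / CAG Gln — synonymous.
Codon 4: CCU Pro / CCC Pro — synonymous.
Codon 5: ACU Thr / ACC Thr — synonymous.
Codon 6: GGC Gly / GGA Gly — synonymous.
Codon 7: GUU Val / GUA Val — synonymous.
Codon 8: AAC Asn / AAC Asn — identical.
Codon 9: CGC Arg / GUU Val — nonsynonymous.
Nonsynonymous differences: 3 → different protein.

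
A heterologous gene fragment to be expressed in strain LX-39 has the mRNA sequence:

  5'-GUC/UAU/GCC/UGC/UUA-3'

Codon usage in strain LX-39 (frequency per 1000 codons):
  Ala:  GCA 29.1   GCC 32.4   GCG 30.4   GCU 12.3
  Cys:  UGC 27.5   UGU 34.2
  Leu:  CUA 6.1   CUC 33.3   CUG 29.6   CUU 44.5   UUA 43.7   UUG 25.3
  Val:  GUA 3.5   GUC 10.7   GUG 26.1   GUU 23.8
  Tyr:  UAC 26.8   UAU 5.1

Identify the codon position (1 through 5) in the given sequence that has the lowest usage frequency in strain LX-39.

Codon 1 GUC (Val): 10.7 per 1000.
Codon 2 UAU (Tyr): 5.1 per 1000.
Codon 3 GCC (Ala): 32.4 per 1000.
Codon 4 UGC (Cys): 27.5 per 1000.
Codon 5 UUA (Leu): 43.7 per 1000.
Lowest frequency is 5.1 at codon 2.

2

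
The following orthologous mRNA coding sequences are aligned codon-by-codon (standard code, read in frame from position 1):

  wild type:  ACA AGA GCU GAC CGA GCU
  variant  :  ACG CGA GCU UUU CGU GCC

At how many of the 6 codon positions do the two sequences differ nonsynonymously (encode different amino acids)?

1

Codon 1: ACA Thr / ACG Thr — synonymous.
Codon 2: AGA Arg / CGA Arg — synonymous.
Codon 3: GCU Ala / GCU Ala — identical.
Codon 4: GAC Asp / UUU Phe — nonsynonymous.
Codon 5: CGA Arg / CGU Arg — synonymous.
Codon 6: GCU Ala / GCC Ala — synonymous.
Nonsynonymous differences: 1.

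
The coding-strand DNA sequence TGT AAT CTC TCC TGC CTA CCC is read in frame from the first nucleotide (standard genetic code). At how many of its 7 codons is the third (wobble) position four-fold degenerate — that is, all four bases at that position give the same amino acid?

Codon 1 TGT (Cys): third position 2-fold.
Codon 2 AAT (Asn): third position 2-fold.
Codon 3 CTC (Leu): third position 4-fold.
Codon 4 TCC (Ser): third position 4-fold.
Codon 5 TGC (Cys): third position 2-fold.
Codon 6 CTA (Leu): third position 4-fold.
Codon 7 CCC (Pro): third position 4-fold.
Four-fold degenerate third positions: 4.

4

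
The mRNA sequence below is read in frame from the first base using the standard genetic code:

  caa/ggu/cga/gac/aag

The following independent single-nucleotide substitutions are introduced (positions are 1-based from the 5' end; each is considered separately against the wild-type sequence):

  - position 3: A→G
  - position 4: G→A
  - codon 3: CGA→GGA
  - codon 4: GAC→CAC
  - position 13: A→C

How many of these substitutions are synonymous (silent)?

Codon 1: CAA (Gln) → CAG (Gln) — synonymous.
Codon 2: GGU (Gly) → AGU (Ser) — missense.
Codon 3: CGA (Arg) → GGA (Gly) — missense.
Codon 4: GAC (Asp) → CAC (His) — missense.
Codon 5: AAG (Lys) → CAG (Gln) — missense.
Synonymous: 1 of 5.

1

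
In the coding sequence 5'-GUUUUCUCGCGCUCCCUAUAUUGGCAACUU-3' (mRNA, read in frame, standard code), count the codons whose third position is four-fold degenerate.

6

Codon 1 GUU (Val): third position 4-fold.
Codon 2 UUC (Phe): third position 2-fold.
Codon 3 UCG (Ser): third position 4-fold.
Codon 4 CGC (Arg): third position 4-fold.
Codon 5 UCC (Ser): third position 4-fold.
Codon 6 CUA (Leu): third position 4-fold.
Codon 7 UAU (Tyr): third position 2-fold.
Codon 8 UGG (Trp): third position 1-fold.
Codon 9 CAA (Gln): third position 2-fold.
Codon 10 CUU (Leu): third position 4-fold.
Four-fold degenerate third positions: 6.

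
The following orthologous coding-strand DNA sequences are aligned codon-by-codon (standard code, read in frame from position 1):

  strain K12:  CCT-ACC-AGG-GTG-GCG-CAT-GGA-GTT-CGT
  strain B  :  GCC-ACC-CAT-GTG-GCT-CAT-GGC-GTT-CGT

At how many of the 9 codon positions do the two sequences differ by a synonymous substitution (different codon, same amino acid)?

2

Codon 1: CCT Pro / GCC Ala — nonsynonymous.
Codon 2: ACC Thr / ACC Thr — identical.
Codon 3: AGG Arg / CAT His — nonsynonymous.
Codon 4: GTG Val / GTG Val — identical.
Codon 5: GCG Ala / GCT Ala — synonymous.
Codon 6: CAT His / CAT His — identical.
Codon 7: GGA Gly / GGC Gly — synonymous.
Codon 8: GTT Val / GTT Val — identical.
Codon 9: CGT Arg / CGT Arg — identical.
Synonymous differences: 2.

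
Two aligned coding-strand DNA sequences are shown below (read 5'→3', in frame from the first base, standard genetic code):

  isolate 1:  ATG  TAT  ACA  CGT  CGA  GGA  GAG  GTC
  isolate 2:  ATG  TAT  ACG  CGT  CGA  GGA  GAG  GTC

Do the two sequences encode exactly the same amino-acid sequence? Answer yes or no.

Codon 1: ATG Met / ATG Met — identical.
Codon 2: TAT Tyr / TAT Tyr — identical.
Codon 3: ACA Thr / ACG Thr — synonymous.
Codon 4: CGT Arg / CGT Arg — identical.
Codon 5: CGA Arg / CGA Arg — identical.
Codon 6: GGA Gly / GGA Gly — identical.
Codon 7: GAG Glu / GAG Glu — identical.
Codon 8: GTC Val / GTC Val — identical.
Nonsynonymous differences: 0 → same protein.

yes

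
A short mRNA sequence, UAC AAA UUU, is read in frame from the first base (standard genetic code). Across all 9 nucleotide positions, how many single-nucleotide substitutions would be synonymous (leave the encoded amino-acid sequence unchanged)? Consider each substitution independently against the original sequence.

Codon 1 (UAC, Tyr): 1 synonymous substitution.
Codon 2 (AAA, Lys): 1 synonymous substitution.
Codon 3 (UUU, Phe): 1 synonymous substitution.
Total: 1 + 1 + 1 = 3.

3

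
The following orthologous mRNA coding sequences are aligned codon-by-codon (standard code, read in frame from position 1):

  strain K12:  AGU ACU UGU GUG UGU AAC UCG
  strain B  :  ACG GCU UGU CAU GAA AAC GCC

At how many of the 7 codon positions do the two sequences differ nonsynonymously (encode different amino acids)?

5

Codon 1: AGU Ser / ACG Thr — nonsynonymous.
Codon 2: ACU Thr / GCU Ala — nonsynonymous.
Codon 3: UGU Cys / UGU Cys — identical.
Codon 4: GUG Val / CAU His — nonsynonymous.
Codon 5: UGU Cys / GAA Glu — nonsynonymous.
Codon 6: AAC Asn / AAC Asn — identical.
Codon 7: UCG Ser / GCC Ala — nonsynonymous.
Nonsynonymous differences: 5.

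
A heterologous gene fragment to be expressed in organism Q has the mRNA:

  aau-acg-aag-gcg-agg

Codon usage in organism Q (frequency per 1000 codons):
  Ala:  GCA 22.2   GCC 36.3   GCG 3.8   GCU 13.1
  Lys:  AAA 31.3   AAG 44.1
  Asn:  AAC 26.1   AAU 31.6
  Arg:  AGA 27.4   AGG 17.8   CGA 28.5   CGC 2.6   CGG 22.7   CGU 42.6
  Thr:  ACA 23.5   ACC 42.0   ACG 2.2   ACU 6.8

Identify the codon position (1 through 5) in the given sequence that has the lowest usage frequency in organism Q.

Codon 1 AAU (Asn): 31.6 per 1000.
Codon 2 ACG (Thr): 2.2 per 1000.
Codon 3 AAG (Lys): 44.1 per 1000.
Codon 4 GCG (Ala): 3.8 per 1000.
Codon 5 AGG (Arg): 17.8 per 1000.
Lowest frequency is 2.2 at codon 2.

2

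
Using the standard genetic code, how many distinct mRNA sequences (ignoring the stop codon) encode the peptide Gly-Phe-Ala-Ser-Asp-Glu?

Gly: 4 codons.
Phe: 2 codons.
Ala: 4 codons.
Ser: 6 codons.
Asp: 2 codons.
Glu: 2 codons.
4 × 2 × 4 × 6 × 2 × 2 = 768.

768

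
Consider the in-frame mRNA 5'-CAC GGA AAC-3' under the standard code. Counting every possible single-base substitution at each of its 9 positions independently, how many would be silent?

Codon 1 (CAC, His): 1 synonymous substitution.
Codon 2 (GGA, Gly): 3 synonymous substitutions.
Codon 3 (AAC, Asn): 1 synonymous substitution.
Total: 1 + 3 + 1 = 5.

5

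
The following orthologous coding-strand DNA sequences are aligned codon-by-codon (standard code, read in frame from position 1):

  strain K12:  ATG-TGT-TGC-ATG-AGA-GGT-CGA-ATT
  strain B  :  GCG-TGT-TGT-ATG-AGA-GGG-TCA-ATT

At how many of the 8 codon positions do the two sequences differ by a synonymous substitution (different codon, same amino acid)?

2

Codon 1: ATG Met / GCG Ala — nonsynonymous.
Codon 2: TGT Cys / TGT Cys — identical.
Codon 3: TGC Cys / TGT Cys — synonymous.
Codon 4: ATG Met / ATG Met — identical.
Codon 5: AGA Arg / AGA Arg — identical.
Codon 6: GGT Gly / GGG Gly — synonymous.
Codon 7: CGA Arg / TCA Ser — nonsynonymous.
Codon 8: ATT Ile / ATT Ile — identical.
Synonymous differences: 2.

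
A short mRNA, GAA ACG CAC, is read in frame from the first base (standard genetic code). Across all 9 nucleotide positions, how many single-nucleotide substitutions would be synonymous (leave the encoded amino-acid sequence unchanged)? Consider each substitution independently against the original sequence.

5

Codon 1 (GAA, Glu): 1 synonymous substitution.
Codon 2 (ACG, Thr): 3 synonymous substitutions.
Codon 3 (CAC, His): 1 synonymous substitution.
Total: 1 + 3 + 1 = 5.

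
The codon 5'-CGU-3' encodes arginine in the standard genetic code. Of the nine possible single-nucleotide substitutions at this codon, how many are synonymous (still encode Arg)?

Position 1: none → 0 synonymous.
Position 2: none → 0 synonymous.
Position 3: CGC, CGA, CGG → 3 synonymous.
Total: 0 + 0 + 3 = 3.

3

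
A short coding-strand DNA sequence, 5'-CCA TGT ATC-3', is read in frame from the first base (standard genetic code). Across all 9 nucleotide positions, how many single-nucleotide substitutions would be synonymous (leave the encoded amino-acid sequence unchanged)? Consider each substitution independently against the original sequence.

Codon 1 (CCA, Pro): 3 synonymous substitutions.
Codon 2 (TGT, Cys): 1 synonymous substitution.
Codon 3 (ATC, Ile): 2 synonymous substitutions.
Total: 3 + 1 + 2 = 6.

6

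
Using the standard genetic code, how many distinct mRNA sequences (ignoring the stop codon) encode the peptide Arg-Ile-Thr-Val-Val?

1152

Arg: 6 codons.
Ile: 3 codons.
Thr: 4 codons.
Val: 4 codons.
Val: 4 codons.
6 × 3 × 4 × 4 × 4 = 1152.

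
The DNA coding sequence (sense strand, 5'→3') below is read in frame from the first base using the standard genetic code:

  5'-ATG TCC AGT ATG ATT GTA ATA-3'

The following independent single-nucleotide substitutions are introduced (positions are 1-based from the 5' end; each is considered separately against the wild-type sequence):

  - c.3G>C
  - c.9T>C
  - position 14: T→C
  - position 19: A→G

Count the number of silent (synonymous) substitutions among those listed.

Codon 1: ATG (Met) → ATC (Ile) — missense.
Codon 3: AGT (Ser) → AGC (Ser) — synonymous.
Codon 5: ATT (Ile) → ACT (Thr) — missense.
Codon 7: ATA (Ile) → GTA (Val) — missense.
Synonymous: 1 of 4.

1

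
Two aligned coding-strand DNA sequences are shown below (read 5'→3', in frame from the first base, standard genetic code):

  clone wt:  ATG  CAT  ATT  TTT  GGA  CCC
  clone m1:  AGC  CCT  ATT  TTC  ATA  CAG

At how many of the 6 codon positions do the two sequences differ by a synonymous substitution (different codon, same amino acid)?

Codon 1: ATG Met / AGC Ser — nonsynonymous.
Codon 2: CAT His / CCT Pro — nonsynonymous.
Codon 3: ATT Ile / ATT Ile — identical.
Codon 4: TTT Phe / TTC Phe — synonymous.
Codon 5: GGA Gly / ATA Ile — nonsynonymous.
Codon 6: CCC Pro / CAG Gln — nonsynonymous.
Synonymous differences: 1.

1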